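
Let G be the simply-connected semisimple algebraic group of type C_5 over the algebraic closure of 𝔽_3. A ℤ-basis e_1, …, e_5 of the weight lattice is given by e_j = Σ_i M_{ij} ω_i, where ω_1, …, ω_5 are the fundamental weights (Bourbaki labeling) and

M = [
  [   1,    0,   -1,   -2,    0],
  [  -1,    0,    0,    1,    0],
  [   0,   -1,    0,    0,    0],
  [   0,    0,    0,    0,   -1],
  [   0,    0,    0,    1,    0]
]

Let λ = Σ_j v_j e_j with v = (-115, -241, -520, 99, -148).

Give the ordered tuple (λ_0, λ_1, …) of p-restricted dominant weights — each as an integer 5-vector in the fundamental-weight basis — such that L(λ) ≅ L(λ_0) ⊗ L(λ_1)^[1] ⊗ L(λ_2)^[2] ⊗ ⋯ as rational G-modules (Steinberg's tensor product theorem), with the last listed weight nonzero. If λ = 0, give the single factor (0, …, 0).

Change of basis e → ω: c = M·v where v = (-115, -241, -520, 99, -148):
  c_1 = (1)·(-115) + (0)·(-241) + (-1)·(-520) + (-2)·(99) + (0)·(-148) = 207
  c_2 = (-1)·(-115) + (0)·(-241) + (0)·(-520) + 1·99 + (0)·(-148) = 214
  c_3 = (0)·(-115) + (-1)·(-241) + (0)·(-520) + 0·99 + (0)·(-148) = 241
  c_4 = (0)·(-115) + (0)·(-241) + (0)·(-520) + 0·99 + (-1)·(-148) = 148
  c_5 = (0)·(-115) + (0)·(-241) + (0)·(-520) + 1·99 + (0)·(-148) = 99
p = 3; digits c_i = Σ_j d_{ij}·3^j, 0 ≤ d_{ij} < 3:
  c_1 = 207 = 0·3^0 + 0·3^1 + 2·3^2 + 1·3^3 + 2·3^4
  c_2 = 214 = 1·3^0 + 2·3^1 + 2·3^2 + 1·3^3 + 2·3^4
  c_3 = 241 = 1·3^0 + 2·3^1 + 2·3^2 + 2·3^3 + 2·3^4
  c_4 = 148 = 1·3^0 + 1·3^1 + 1·3^2 + 2·3^3 + 1·3^4
  c_5 = 99 = 0·3^0 + 0·3^1 + 2·3^2 + 0·3^3 + 1·3^4
Factor λ_0 = (0, 1, 1, 1, 0)
Factor λ_1 = (0, 2, 2, 1, 0)
Factor λ_2 = (2, 2, 2, 1, 2)
Factor λ_3 = (1, 1, 2, 2, 0)
Factor λ_4 = (2, 2, 2, 1, 1)

((0, 1, 1, 1, 0), (0, 2, 2, 1, 0), (2, 2, 2, 1, 2), (1, 1, 2, 2, 0), (2, 2, 2, 1, 1))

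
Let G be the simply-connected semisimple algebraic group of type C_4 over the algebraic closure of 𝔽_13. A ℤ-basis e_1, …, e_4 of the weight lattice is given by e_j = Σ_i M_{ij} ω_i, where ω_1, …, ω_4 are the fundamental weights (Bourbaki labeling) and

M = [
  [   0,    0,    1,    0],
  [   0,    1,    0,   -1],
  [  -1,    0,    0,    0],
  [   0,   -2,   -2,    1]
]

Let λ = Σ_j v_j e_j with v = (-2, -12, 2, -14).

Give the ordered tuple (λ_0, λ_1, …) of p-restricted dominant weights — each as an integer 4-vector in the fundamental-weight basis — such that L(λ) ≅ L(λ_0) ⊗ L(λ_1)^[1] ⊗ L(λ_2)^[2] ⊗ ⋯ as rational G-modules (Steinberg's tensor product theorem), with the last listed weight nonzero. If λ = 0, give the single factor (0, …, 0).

Compute c_i = Σ_j M_{ij} v_j with v = (-2, -12, 2, -14):
  c_1 = (0)·(-2) + (0)·(-12) + 1·2 + (0)·(-14) = 2
  c_2 = (0)·(-2) + (1)·(-12) + 0·2 + (-1)·(-14) = 2
  c_3 = (-1)·(-2) + (0)·(-12) + 0·2 + (0)·(-14) = 2
  c_4 = (0)·(-2) + (-2)·(-12) + (-2)·(2) + (1)·(-14) = 6
Writing each c_i in base p = 13:
  c_1 = 2 = 2·13^0
  c_2 = 2 = 2·13^0
  c_3 = 2 = 2·13^0
  c_4 = 6 = 6·13^0
λ_0 = (2, 2, 2, 6)

((2, 2, 2, 6),)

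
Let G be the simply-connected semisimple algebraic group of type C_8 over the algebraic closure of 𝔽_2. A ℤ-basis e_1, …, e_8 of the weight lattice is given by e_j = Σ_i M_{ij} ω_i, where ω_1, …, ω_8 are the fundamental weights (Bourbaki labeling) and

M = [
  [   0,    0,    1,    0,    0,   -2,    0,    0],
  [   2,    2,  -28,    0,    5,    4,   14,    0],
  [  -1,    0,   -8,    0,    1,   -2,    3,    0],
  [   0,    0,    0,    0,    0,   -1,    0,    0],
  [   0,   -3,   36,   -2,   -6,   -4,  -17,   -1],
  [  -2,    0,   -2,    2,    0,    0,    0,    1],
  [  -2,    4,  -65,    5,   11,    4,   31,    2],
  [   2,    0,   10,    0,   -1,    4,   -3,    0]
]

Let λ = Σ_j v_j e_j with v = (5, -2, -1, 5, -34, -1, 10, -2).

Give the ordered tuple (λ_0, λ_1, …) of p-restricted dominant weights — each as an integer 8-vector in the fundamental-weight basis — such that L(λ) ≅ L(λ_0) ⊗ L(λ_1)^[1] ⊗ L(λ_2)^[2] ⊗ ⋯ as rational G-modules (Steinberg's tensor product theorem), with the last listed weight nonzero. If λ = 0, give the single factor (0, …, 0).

((1, 0, 1, 1, 0, 0, 0, 0),)

ω-coordinates c = M·v, v = (5, -2, -1, 5, -34, -1, 10, -2):
  c_1 = 0*5 + 0*-2 + 1*-1 + 0*5 + 0*-34 + -2*-1 + 0*10 + 0*-2 = 1
  c_2 = 2*5 + 2*-2 + -28*-1 + 0*5 + 5*-34 + 4*-1 + 14*10 + 0*-2 = 0
  c_3 = -1*5 + 0*-2 + -8*-1 + 0*5 + 1*-34 + -2*-1 + 3*10 + 0*-2 = 1
  c_4 = 0*5 + 0*-2 + 0*-1 + 0*5 + 0*-34 + -1*-1 + 0*10 + 0*-2 = 1
  c_5 = 0*5 + -3*-2 + 36*-1 + -2*5 + -6*-34 + -4*-1 + -17*10 + -1*-2 = 0
  c_6 = -2*5 + 0*-2 + -2*-1 + 2*5 + 0*-34 + 0*-1 + 0*10 + 1*-2 = 0
  c_7 = -2*5 + 4*-2 + -65*-1 + 5*5 + 11*-34 + 4*-1 + 31*10 + 2*-2 = 0
  c_8 = 2*5 + 0*-2 + 10*-1 + 0*5 + -1*-34 + 4*-1 + -3*10 + 0*-2 = 0
p = 2; digits c_i = Σ_j d_{ij}·2^j, 0 ≤ d_{ij} < 2:
  c_1 = 1 = 1·2^0
  c_2 = 0
  c_3 = 1 = 1·2^0
  c_4 = 1 = 1·2^0
  c_5 = 0
  c_6 = 0
  c_7 = 0
  c_8 = 0
λ_0 = (1, 0, 1, 1, 0, 0, 0, 0)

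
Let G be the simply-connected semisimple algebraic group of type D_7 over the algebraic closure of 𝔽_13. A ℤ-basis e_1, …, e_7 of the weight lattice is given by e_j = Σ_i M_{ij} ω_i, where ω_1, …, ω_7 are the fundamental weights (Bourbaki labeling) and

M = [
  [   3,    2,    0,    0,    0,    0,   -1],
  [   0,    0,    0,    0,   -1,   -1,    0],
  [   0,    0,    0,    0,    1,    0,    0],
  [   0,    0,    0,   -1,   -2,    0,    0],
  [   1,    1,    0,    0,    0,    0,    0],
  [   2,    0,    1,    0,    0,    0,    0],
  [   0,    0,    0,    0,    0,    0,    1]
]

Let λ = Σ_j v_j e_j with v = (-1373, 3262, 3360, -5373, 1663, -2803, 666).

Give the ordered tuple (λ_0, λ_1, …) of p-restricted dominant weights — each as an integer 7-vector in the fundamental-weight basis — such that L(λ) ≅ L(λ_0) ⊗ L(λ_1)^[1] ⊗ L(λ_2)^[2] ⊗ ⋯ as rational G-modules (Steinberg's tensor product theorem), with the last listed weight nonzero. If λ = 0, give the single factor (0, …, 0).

Compute c_i = Σ_j M_{ij} v_j with v = (-1373, 3262, 3360, -5373, 1663, -2803, 666):
  c_1 = (3)·(-1373) + 2·3262 + 0·3360 + (0)·(-5373) + 0·1663 + (0)·(-2803) + (-1)·(666) = 1739
  c_2 = (0)·(-1373) + 0·3262 + 0·3360 + (0)·(-5373) + (-1)·(1663) + (-1)·(-2803) + 0·666 = 1140
  c_3 = (0)·(-1373) + 0·3262 + 0·3360 + (0)·(-5373) + 1·1663 + (0)·(-2803) + 0·666 = 1663
  c_4 = (0)·(-1373) + 0·3262 + 0·3360 + (-1)·(-5373) + (-2)·(1663) + (0)·(-2803) + 0·666 = 2047
  c_5 = (1)·(-1373) + 1·3262 + 0·3360 + (0)·(-5373) + 0·1663 + (0)·(-2803) + 0·666 = 1889
  c_6 = (2)·(-1373) + 0·3262 + 1·3360 + (0)·(-5373) + 0·1663 + (0)·(-2803) + 0·666 = 614
  c_7 = (0)·(-1373) + 0·3262 + 0·3360 + (0)·(-5373) + 0·1663 + (0)·(-2803) + 1·666 = 666
Writing each c_i in base p = 13:
  c_1 = 1739 = 10·13^0 + 3·13^1 + 10·13^2
  c_2 = 1140 = 9·13^0 + 9·13^1 + 6·13^2
  c_3 = 1663 = 12·13^0 + 10·13^1 + 9·13^2
  c_4 = 2047 = 6·13^0 + 1·13^1 + 12·13^2
  c_5 = 1889 = 4·13^0 + 2·13^1 + 11·13^2
  c_6 = 614 = 3·13^0 + 8·13^1 + 3·13^2
  c_7 = 666 = 3·13^0 + 12·13^1 + 3·13^2
λ_0 = (10, 9, 12, 6, 4, 3, 3)
λ_1 = (3, 9, 10, 1, 2, 8, 12)
λ_2 = (10, 6, 9, 12, 11, 3, 3)

((10, 9, 12, 6, 4, 3, 3), (3, 9, 10, 1, 2, 8, 12), (10, 6, 9, 12, 11, 3, 3))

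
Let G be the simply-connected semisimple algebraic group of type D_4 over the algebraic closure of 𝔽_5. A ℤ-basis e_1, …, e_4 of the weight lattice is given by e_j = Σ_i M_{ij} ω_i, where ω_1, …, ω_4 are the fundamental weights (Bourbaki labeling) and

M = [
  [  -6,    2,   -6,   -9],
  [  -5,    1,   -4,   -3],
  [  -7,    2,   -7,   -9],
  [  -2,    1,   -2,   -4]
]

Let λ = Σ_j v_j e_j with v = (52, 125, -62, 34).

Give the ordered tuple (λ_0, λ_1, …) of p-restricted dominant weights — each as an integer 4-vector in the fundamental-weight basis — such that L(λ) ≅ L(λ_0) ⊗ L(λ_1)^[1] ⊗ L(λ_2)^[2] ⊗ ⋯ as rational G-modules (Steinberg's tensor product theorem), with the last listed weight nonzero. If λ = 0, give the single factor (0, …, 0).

((4, 1, 4, 4), (0, 2, 2, 1))

Compute c_i = Σ_j M_{ij} v_j with v = (52, 125, -62, 34):
  c_1 = (-6)·(52) + 2·125 + (-6)·(-62) + (-9)·(34) = 4
  c_2 = (-5)·(52) + 1·125 + (-4)·(-62) + (-3)·(34) = 11
  c_3 = (-7)·(52) + 2·125 + (-7)·(-62) + (-9)·(34) = 14
  c_4 = (-2)·(52) + 1·125 + (-2)·(-62) + (-4)·(34) = 9
Writing each c_i in base p = 5:
  c_1 = 4 = 4·5^0
  c_2 = 11 = 1·5^0 + 2·5^1
  c_3 = 14 = 4·5^0 + 2·5^1
  c_4 = 9 = 4·5^0 + 1·5^1
Factor λ_0 = (4, 1, 4, 4)
Factor λ_1 = (0, 2, 2, 1)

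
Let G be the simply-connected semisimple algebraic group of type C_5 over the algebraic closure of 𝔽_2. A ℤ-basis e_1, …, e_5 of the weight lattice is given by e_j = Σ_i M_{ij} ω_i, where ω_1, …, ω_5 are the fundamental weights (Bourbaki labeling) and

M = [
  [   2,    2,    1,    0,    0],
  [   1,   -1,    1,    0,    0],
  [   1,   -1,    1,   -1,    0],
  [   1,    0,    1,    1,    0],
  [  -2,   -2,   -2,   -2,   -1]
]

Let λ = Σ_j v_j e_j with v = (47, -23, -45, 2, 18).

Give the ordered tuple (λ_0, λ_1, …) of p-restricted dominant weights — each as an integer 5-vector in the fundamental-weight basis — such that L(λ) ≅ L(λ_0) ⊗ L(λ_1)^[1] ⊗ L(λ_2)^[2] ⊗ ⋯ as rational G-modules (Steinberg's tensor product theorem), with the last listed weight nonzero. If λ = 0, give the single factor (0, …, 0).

((1, 1, 1, 0, 0), (1, 0, 1, 0, 0), (0, 0, 1, 1, 1), (0, 1, 0, 0, 0), (0, 1, 1, 0, 1))

In the fundamental-weight basis, λ has coordinates c = M·v (v = (47, -23, -45, 2, 18)):
  c_1 = (2)·(47) + (2)·(-23) + (1)·(-45) + (0)·(2) + (0)·(18) = 3
  c_2 = (1)·(47) + (-1)·(-23) + (1)·(-45) + (0)·(2) + (0)·(18) = 25
  c_3 = (1)·(47) + (-1)·(-23) + (1)·(-45) + (-1)·(2) + (0)·(18) = 23
  c_4 = (1)·(47) + (0)·(-23) + (1)·(-45) + (1)·(2) + (0)·(18) = 4
  c_5 = (-2)·(47) + (-2)·(-23) + (-2)·(-45) + (-2)·(2) + (-1)·(18) = 20
Expand coordinatewise in base 2:
  c_1 = 3 = 1·2^0 + 1·2^1
  c_2 = 25 = 1·2^0 + 0·2^1 + 0·2^2 + 1·2^3 + 1·2^4
  c_3 = 23 = 1·2^0 + 1·2^1 + 1·2^2 + 0·2^3 + 1·2^4
  c_4 = 4 = 0·2^0 + 0·2^1 + 1·2^2
  c_5 = 20 = 0·2^0 + 0·2^1 + 1·2^2 + 0·2^3 + 1·2^4
Factor λ_0 = (1, 1, 1, 0, 0)
Factor λ_1 = (1, 0, 1, 0, 0)
Factor λ_2 = (0, 0, 1, 1, 1)
Factor λ_3 = (0, 1, 0, 0, 0)
Factor λ_4 = (0, 1, 1, 0, 1)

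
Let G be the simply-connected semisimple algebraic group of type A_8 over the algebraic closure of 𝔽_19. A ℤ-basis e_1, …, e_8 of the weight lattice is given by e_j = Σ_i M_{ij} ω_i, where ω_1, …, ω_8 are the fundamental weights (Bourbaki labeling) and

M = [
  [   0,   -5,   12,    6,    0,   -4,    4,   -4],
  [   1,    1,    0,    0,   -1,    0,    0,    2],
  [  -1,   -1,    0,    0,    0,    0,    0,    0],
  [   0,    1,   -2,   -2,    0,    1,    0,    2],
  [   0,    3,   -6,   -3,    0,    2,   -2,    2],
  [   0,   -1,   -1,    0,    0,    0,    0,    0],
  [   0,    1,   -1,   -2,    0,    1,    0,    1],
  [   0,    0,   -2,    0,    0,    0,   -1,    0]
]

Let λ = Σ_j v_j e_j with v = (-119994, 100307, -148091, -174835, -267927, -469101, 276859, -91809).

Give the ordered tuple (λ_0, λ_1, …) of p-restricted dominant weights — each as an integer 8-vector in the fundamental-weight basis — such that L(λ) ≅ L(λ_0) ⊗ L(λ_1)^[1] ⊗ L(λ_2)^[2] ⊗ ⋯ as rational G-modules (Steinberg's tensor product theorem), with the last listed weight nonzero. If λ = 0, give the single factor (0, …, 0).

((12, 3, 3, 17, 16, 18, 13, 0), (17, 0, 10, 15, 8, 6, 17, 10), (7, 8, 16, 11, 11, 18, 7, 15), (3, 9, 2, 13, 5, 6, 5, 2))

Change of basis e → ω: c = M·v where v = (-119994, 100307, -148091, -174835, -267927, -469101, 276859, -91809):
  c_1 = (0)·(-119994) + (-5)·(100307) + (12)·(-148091) + (6)·(-174835) + (0)·(-267927) + (-4)·(-469101) + (4)·(276859) + (-4)·(-91809) = 23439
  c_2 = (1)·(-119994) + (1)·(100307) + (0)·(-148091) + (0)·(-174835) + (-1)·(-267927) + (0)·(-469101) + (0)·(276859) + (2)·(-91809) = 64622
  c_3 = (-1)·(-119994) + (-1)·(100307) + (0)·(-148091) + (0)·(-174835) + (0)·(-267927) + (0)·(-469101) + (0)·(276859) + (0)·(-91809) = 19687
  c_4 = (0)·(-119994) + (1)·(100307) + (-2)·(-148091) + (-2)·(-174835) + (0)·(-267927) + (1)·(-469101) + (0)·(276859) + (2)·(-91809) = 93440
  c_5 = (0)·(-119994) + (3)·(100307) + (-6)·(-148091) + (-3)·(-174835) + (0)·(-267927) + (2)·(-469101) + (-2)·(276859) + (2)·(-91809) = 38434
  c_6 = (0)·(-119994) + (-1)·(100307) + (-1)·(-148091) + (0)·(-174835) + (0)·(-267927) + (0)·(-469101) + (0)·(276859) + (0)·(-91809) = 47784
  c_7 = (0)·(-119994) + (1)·(100307) + (-1)·(-148091) + (-2)·(-174835) + (0)·(-267927) + (1)·(-469101) + (0)·(276859) + (1)·(-91809) = 37158
  c_8 = (0)·(-119994) + (0)·(100307) + (-2)·(-148091) + (0)·(-174835) + (0)·(-267927) + (0)·(-469101) + (-1)·(276859) + (0)·(-91809) = 19323
Expand coordinatewise in base 19:
  c_1 = 23439 = 12·19^0 + 17·19^1 + 7·19^2 + 3·19^3
  c_2 = 64622 = 3·19^0 + 0·19^1 + 8·19^2 + 9·19^3
  c_3 = 19687 = 3·19^0 + 10·19^1 + 16·19^2 + 2·19^3
  c_4 = 93440 = 17·19^0 + 15·19^1 + 11·19^2 + 13·19^3
  c_5 = 38434 = 16·19^0 + 8·19^1 + 11·19^2 + 5·19^3
  c_6 = 47784 = 18·19^0 + 6·19^1 + 18·19^2 + 6·19^3
  c_7 = 37158 = 13·19^0 + 17·19^1 + 7·19^2 + 5·19^3
  c_8 = 19323 = 0·19^0 + 10·19^1 + 15·19^2 + 2·19^3
λ_0 = (12, 3, 3, 17, 16, 18, 13, 0)
λ_1 = (17, 0, 10, 15, 8, 6, 17, 10)
λ_2 = (7, 8, 16, 11, 11, 18, 7, 15)
λ_3 = (3, 9, 2, 13, 5, 6, 5, 2)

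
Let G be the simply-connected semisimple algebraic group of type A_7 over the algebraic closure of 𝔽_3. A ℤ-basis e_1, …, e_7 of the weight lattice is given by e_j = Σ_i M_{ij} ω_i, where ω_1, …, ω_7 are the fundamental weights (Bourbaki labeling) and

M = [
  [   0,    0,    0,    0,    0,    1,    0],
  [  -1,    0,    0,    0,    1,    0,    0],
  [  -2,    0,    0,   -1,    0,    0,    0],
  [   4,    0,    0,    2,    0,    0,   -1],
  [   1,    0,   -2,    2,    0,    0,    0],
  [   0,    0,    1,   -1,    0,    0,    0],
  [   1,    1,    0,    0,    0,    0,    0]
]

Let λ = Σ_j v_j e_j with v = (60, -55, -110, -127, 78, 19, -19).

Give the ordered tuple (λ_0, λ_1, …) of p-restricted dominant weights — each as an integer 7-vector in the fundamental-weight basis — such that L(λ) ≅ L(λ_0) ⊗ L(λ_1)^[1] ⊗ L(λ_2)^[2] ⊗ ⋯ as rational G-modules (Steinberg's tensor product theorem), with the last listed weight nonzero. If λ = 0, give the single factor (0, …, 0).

Change of basis e → ω: c = M·v where v = (60, -55, -110, -127, 78, 19, -19):
  c_1 = (0)·(60) + (0)·(-55) + (0)·(-110) + (0)·(-127) + (0)·(78) + (1)·(19) + (0)·(-19) = 19
  c_2 = (-1)·(60) + (0)·(-55) + (0)·(-110) + (0)·(-127) + (1)·(78) + (0)·(19) + (0)·(-19) = 18
  c_3 = (-2)·(60) + (0)·(-55) + (0)·(-110) + (-1)·(-127) + (0)·(78) + (0)·(19) + (0)·(-19) = 7
  c_4 = (4)·(60) + (0)·(-55) + (0)·(-110) + (2)·(-127) + (0)·(78) + (0)·(19) + (-1)·(-19) = 5
  c_5 = (1)·(60) + (0)·(-55) + (-2)·(-110) + (2)·(-127) + (0)·(78) + (0)·(19) + (0)·(-19) = 26
  c_6 = (0)·(60) + (0)·(-55) + (1)·(-110) + (-1)·(-127) + (0)·(78) + (0)·(19) + (0)·(-19) = 17
  c_7 = (1)·(60) + (1)·(-55) + (0)·(-110) + (0)·(-127) + (0)·(78) + (0)·(19) + (0)·(-19) = 5
p = 3; digits c_i = Σ_j d_{ij}·3^j, 0 ≤ d_{ij} < 3:
  c_1 = 19 = 1·3^0 + 0·3^1 + 2·3^2
  c_2 = 18 = 0·3^0 + 0·3^1 + 2·3^2
  c_3 = 7 = 1·3^0 + 2·3^1
  c_4 = 5 = 2·3^0 + 1·3^1
  c_5 = 26 = 2·3^0 + 2·3^1 + 2·3^2
  c_6 = 17 = 2·3^0 + 2·3^1 + 1·3^2
  c_7 = 5 = 2·3^0 + 1·3^1
λ_0 = (1, 0, 1, 2, 2, 2, 2)
λ_1 = (0, 0, 2, 1, 2, 2, 1)
λ_2 = (2, 2, 0, 0, 2, 1, 0)

((1, 0, 1, 2, 2, 2, 2), (0, 0, 2, 1, 2, 2, 1), (2, 2, 0, 0, 2, 1, 0))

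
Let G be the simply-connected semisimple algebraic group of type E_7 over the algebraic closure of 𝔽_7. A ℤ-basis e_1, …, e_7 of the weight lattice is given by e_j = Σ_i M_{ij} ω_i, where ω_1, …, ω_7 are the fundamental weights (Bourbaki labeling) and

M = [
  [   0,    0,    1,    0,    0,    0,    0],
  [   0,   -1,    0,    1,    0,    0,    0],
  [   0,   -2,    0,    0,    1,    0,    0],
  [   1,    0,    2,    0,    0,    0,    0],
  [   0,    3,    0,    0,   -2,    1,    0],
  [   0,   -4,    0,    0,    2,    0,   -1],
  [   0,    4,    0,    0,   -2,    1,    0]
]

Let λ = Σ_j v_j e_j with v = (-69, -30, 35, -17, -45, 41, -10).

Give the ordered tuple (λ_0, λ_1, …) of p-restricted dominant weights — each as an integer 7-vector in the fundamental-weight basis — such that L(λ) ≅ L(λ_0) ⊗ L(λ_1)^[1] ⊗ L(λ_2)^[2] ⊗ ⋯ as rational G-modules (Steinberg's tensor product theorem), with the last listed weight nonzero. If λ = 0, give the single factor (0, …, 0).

Converting to the ω-basis (c_i = row i of M dotted with v = (-69, -30, 35, -17, -45, 41, -10)):
  c_1 = (0)·(-69) + (0)·(-30) + (1)·(35) + (0)·(-17) + (0)·(-45) + (0)·(41) + (0)·(-10) = 35
  c_2 = (0)·(-69) + (-1)·(-30) + (0)·(35) + (1)·(-17) + (0)·(-45) + (0)·(41) + (0)·(-10) = 13
  c_3 = (0)·(-69) + (-2)·(-30) + (0)·(35) + (0)·(-17) + (1)·(-45) + (0)·(41) + (0)·(-10) = 15
  c_4 = (1)·(-69) + (0)·(-30) + (2)·(35) + (0)·(-17) + (0)·(-45) + (0)·(41) + (0)·(-10) = 1
  c_5 = (0)·(-69) + (3)·(-30) + (0)·(35) + (0)·(-17) + (-2)·(-45) + (1)·(41) + (0)·(-10) = 41
  c_6 = (0)·(-69) + (-4)·(-30) + (0)·(35) + (0)·(-17) + (2)·(-45) + (0)·(41) + (-1)·(-10) = 40
  c_7 = (0)·(-69) + (4)·(-30) + (0)·(35) + (0)·(-17) + (-2)·(-45) + (1)·(41) + (0)·(-10) = 11
Expand coordinatewise in base 7:
  c_1 = 35 = 0·7^0 + 5·7^1
  c_2 = 13 = 6·7^0 + 1·7^1
  c_3 = 15 = 1·7^0 + 2·7^1
  c_4 = 1 = 1·7^0
  c_5 = 41 = 6·7^0 + 5·7^1
  c_6 = 40 = 5·7^0 + 5·7^1
  c_7 = 11 = 4·7^0 + 1·7^1
Factor λ_0 = (0, 6, 1, 1, 6, 5, 4)
Factor λ_1 = (5, 1, 2, 0, 5, 5, 1)

((0, 6, 1, 1, 6, 5, 4), (5, 1, 2, 0, 5, 5, 1))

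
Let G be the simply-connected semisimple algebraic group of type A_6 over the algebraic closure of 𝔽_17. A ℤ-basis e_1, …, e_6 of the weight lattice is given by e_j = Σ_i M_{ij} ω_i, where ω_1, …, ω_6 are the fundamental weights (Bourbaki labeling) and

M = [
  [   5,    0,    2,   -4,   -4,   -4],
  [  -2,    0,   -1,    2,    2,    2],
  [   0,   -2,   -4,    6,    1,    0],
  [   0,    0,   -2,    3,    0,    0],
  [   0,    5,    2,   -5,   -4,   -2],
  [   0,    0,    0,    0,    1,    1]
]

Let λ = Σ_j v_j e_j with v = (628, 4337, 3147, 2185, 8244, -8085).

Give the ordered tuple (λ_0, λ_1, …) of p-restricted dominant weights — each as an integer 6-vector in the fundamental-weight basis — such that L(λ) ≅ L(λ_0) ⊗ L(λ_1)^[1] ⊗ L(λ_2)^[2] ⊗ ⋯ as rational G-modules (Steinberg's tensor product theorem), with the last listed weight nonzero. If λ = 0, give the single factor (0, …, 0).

((7, 13, 7, 6, 10, 6), (3, 16, 5, 15, 14, 9))

Compute c_i = Σ_j M_{ij} v_j with v = (628, 4337, 3147, 2185, 8244, -8085):
  c_1 = (5)·(628) + (0)·(4337) + (2)·(3147) + (-4)·(2185) + (-4)·(8244) + (-4)·(-8085) = 58
  c_2 = (-2)·(628) + (0)·(4337) + (-1)·(3147) + (2)·(2185) + (2)·(8244) + (2)·(-8085) = 285
  c_3 = (0)·(628) + (-2)·(4337) + (-4)·(3147) + (6)·(2185) + (1)·(8244) + (0)·(-8085) = 92
  c_4 = (0)·(628) + (0)·(4337) + (-2)·(3147) + (3)·(2185) + (0)·(8244) + (0)·(-8085) = 261
  c_5 = (0)·(628) + (5)·(4337) + (2)·(3147) + (-5)·(2185) + (-4)·(8244) + (-2)·(-8085) = 248
  c_6 = (0)·(628) + (0)·(4337) + (0)·(3147) + (0)·(2185) + (1)·(8244) + (1)·(-8085) = 159
p = 17; digits c_i = Σ_j d_{ij}·17^j, 0 ≤ d_{ij} < 17:
  c_1 = 58 = 7·17^0 + 3·17^1
  c_2 = 285 = 13·17^0 + 16·17^1
  c_3 = 92 = 7·17^0 + 5·17^1
  c_4 = 261 = 6·17^0 + 15·17^1
  c_5 = 248 = 10·17^0 + 14·17^1
  c_6 = 159 = 6·17^0 + 9·17^1
Factor λ_0 = (7, 13, 7, 6, 10, 6)
Factor λ_1 = (3, 16, 5, 15, 14, 9)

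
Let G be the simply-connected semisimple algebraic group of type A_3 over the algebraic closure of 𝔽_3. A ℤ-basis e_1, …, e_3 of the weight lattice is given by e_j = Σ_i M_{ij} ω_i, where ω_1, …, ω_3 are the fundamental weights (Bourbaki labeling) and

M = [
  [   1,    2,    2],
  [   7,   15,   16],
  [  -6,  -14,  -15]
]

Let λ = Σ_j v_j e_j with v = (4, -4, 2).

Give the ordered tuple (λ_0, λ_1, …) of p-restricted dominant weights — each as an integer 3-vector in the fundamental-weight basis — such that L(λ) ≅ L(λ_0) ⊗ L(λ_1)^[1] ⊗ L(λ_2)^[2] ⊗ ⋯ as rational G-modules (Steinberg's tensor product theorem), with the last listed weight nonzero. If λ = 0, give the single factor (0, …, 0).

((0, 0, 2),)

Change of basis e → ω: c = M·v where v = (4, -4, 2):
  c_1 = 1·4 + (2)·(-4) + 2·2 = 0
  c_2 = 7·4 + (15)·(-4) + 16·2 = 0
  c_3 = (-6)·(4) + (-14)·(-4) + (-15)·(2) = 2
Writing each c_i in base p = 3:
  c_1 = 0
  c_2 = 0
  c_3 = 2 = 2·3^0
λ_0 = (0, 0, 2)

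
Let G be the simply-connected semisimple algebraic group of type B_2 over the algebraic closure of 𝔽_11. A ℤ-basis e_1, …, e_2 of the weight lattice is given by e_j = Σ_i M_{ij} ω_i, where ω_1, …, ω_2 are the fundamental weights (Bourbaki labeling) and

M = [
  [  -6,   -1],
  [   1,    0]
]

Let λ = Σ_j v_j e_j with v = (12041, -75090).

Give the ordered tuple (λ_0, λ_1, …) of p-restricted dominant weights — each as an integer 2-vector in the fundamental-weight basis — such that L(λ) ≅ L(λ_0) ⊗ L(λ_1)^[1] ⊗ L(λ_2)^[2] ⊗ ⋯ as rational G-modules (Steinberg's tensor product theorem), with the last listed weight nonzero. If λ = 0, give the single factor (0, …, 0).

((6, 7), (5, 5), (1, 0), (2, 9))

Converting to the ω-basis (c_i = row i of M dotted with v = (12041, -75090)):
  c_1 = (-6)·(12041) + (-1)·(-75090) = 2844
  c_2 = 1·12041 + (0)·(-75090) = 12041
Base-11 expansion of each c_i:
  c_1 = 2844 = 6·11^0 + 5·11^1 + 1·11^2 + 2·11^3
  c_2 = 12041 = 7·11^0 + 5·11^1 + 0·11^2 + 9·11^3
p-restricted factor λ_0 = (6, 7)
p-restricted factor λ_1 = (5, 5)
p-restricted factor λ_2 = (1, 0)
p-restricted factor λ_3 = (2, 9)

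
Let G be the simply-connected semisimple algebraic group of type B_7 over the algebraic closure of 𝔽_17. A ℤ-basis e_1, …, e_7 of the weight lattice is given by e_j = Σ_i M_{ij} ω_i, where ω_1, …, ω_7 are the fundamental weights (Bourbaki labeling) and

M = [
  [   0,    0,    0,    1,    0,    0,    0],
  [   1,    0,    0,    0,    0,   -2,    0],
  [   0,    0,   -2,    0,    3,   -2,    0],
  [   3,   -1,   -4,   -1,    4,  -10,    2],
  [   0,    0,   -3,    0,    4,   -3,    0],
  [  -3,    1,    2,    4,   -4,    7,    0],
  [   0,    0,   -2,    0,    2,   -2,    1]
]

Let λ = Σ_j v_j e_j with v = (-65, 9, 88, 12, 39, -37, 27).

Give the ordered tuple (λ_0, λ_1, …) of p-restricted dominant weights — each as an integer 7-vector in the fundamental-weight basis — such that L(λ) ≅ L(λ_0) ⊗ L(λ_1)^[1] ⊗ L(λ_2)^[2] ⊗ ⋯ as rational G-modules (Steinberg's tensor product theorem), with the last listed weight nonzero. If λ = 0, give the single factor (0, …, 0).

((12, 9, 15, 12, 3, 13, 3),)

Compute c_i = Σ_j M_{ij} v_j with v = (-65, 9, 88, 12, 39, -37, 27):
  c_1 = 0*-65 + 0*9 + 0*88 + 1*12 + 0*39 + 0*-37 + 0*27 = 12
  c_2 = 1*-65 + 0*9 + 0*88 + 0*12 + 0*39 + -2*-37 + 0*27 = 9
  c_3 = 0*-65 + 0*9 + -2*88 + 0*12 + 3*39 + -2*-37 + 0*27 = 15
  c_4 = 3*-65 + -1*9 + -4*88 + -1*12 + 4*39 + -10*-37 + 2*27 = 12
  c_5 = 0*-65 + 0*9 + -3*88 + 0*12 + 4*39 + -3*-37 + 0*27 = 3
  c_6 = -3*-65 + 1*9 + 2*88 + 4*12 + -4*39 + 7*-37 + 0*27 = 13
  c_7 = 0*-65 + 0*9 + -2*88 + 0*12 + 2*39 + -2*-37 + 1*27 = 3
Base-17 expansion of each c_i:
  c_1 = 12 = 12·17^0
  c_2 = 9 = 9·17^0
  c_3 = 15 = 15·17^0
  c_4 = 12 = 12·17^0
  c_5 = 3 = 3·17^0
  c_6 = 13 = 13·17^0
  c_7 = 3 = 3·17^0
Factor λ_0 = (12, 9, 15, 12, 3, 13, 3)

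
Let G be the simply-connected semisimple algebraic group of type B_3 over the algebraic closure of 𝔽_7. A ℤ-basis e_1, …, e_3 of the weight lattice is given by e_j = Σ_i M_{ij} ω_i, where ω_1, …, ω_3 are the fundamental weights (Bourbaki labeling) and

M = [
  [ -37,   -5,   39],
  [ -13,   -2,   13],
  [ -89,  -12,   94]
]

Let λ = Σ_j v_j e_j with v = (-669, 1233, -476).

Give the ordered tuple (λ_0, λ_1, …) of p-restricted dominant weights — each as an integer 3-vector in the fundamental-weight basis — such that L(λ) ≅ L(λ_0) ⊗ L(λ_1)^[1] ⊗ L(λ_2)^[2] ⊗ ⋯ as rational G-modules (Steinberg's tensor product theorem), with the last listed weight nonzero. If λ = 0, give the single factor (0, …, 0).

ω-coordinates c = M·v, v = (-669, 1233, -476):
  c_1 = (-37)·(-669) + (-5)·(1233) + (39)·(-476) = 24
  c_2 = (-13)·(-669) + (-2)·(1233) + (13)·(-476) = 43
  c_3 = (-89)·(-669) + (-12)·(1233) + (94)·(-476) = 1
Base-7 expansion of each c_i:
  c_1 = 24 = 3·7^0 + 3·7^1
  c_2 = 43 = 1·7^0 + 6·7^1
  c_3 = 1 = 1·7^0
λ_0 = (3, 1, 1)
λ_1 = (3, 6, 0)

((3, 1, 1), (3, 6, 0))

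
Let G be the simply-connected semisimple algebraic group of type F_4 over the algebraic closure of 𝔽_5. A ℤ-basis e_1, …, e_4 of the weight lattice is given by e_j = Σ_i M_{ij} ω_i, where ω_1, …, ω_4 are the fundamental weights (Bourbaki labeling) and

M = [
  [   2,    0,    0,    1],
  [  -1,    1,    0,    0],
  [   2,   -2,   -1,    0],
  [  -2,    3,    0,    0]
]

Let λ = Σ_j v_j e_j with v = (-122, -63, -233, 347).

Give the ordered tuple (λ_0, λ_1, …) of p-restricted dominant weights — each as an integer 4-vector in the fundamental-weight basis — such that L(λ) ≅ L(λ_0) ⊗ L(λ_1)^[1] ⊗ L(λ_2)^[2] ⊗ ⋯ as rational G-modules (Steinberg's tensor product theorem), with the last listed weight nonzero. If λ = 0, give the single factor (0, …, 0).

((3, 4, 0, 0), (0, 1, 3, 1), (4, 2, 4, 2))

In the fundamental-weight basis, λ has coordinates c = M·v (v = (-122, -63, -233, 347)):
  c_1 = (2)·(-122) + (0)·(-63) + (0)·(-233) + 1·347 = 103
  c_2 = (-1)·(-122) + (1)·(-63) + (0)·(-233) + 0·347 = 59
  c_3 = (2)·(-122) + (-2)·(-63) + (-1)·(-233) + 0·347 = 115
  c_4 = (-2)·(-122) + (3)·(-63) + (0)·(-233) + 0·347 = 55
p = 5; digits c_i = Σ_j d_{ij}·5^j, 0 ≤ d_{ij} < 5:
  c_1 = 103 = 3·5^0 + 0·5^1 + 4·5^2
  c_2 = 59 = 4·5^0 + 1·5^1 + 2·5^2
  c_3 = 115 = 0·5^0 + 3·5^1 + 4·5^2
  c_4 = 55 = 0·5^0 + 1·5^1 + 2·5^2
λ_0 = (3, 4, 0, 0)
λ_1 = (0, 1, 3, 1)
λ_2 = (4, 2, 4, 2)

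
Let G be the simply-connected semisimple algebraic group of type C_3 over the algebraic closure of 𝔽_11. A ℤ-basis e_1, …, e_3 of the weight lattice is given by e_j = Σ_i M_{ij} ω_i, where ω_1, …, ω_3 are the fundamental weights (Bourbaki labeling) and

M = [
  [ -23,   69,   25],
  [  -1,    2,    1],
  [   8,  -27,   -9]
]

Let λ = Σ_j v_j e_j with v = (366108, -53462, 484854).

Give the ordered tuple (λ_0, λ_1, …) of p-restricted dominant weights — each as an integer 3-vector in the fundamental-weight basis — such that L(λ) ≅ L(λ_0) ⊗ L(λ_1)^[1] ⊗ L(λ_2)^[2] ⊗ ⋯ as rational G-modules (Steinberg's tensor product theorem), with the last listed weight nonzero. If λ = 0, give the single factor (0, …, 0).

In the fundamental-weight basis, λ has coordinates c = M·v (v = (366108, -53462, 484854)):
  c_1 = (-23)·(366108) + (69)·(-53462) + 25·484854 = 11988
  c_2 = (-1)·(366108) + (2)·(-53462) + 1·484854 = 11822
  c_3 = 8·366108 + (-27)·(-53462) + (-9)·(484854) = 8652
p = 11; digits c_i = Σ_j d_{ij}·11^j, 0 ≤ d_{ij} < 11:
  c_1 = 11988 = 9·11^0 + 0·11^1 + 0·11^2 + 9·11^3
  c_2 = 11822 = 8·11^0 + 7·11^1 + 9·11^2 + 8·11^3
  c_3 = 8652 = 6·11^0 + 5·11^1 + 5·11^2 + 6·11^3
Factor λ_0 = (9, 8, 6)
Factor λ_1 = (0, 7, 5)
Factor λ_2 = (0, 9, 5)
Factor λ_3 = (9, 8, 6)

((9, 8, 6), (0, 7, 5), (0, 9, 5), (9, 8, 6))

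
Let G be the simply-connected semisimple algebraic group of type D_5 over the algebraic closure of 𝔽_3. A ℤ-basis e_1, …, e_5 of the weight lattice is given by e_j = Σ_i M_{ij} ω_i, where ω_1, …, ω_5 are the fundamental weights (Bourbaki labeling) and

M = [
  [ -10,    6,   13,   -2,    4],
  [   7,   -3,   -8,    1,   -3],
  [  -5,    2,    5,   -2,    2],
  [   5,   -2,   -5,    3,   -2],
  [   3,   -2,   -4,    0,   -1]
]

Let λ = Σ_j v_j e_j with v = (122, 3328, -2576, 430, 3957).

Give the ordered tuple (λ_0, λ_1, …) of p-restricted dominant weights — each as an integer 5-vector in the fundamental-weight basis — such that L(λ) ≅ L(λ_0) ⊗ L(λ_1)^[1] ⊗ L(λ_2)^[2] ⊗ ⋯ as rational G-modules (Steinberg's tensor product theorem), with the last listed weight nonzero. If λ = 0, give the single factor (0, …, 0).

((0, 1, 1, 0, 0), (1, 0, 1, 1, 1), (1, 1, 0, 2, 0), (2, 1, 2, 1, 2), (2, 0, 2, 2, 0))

Change of basis e → ω: c = M·v where v = (122, 3328, -2576, 430, 3957):
  c_1 = (-10)·(122) + 6·3328 + (13)·(-2576) + (-2)·(430) + 4·3957 = 228
  c_2 = 7·122 + (-3)·(3328) + (-8)·(-2576) + 1·430 + (-3)·(3957) = 37
  c_3 = (-5)·(122) + 2·3328 + (5)·(-2576) + (-2)·(430) + 2·3957 = 220
  c_4 = 5·122 + (-2)·(3328) + (-5)·(-2576) + 3·430 + (-2)·(3957) = 210
  c_5 = 3·122 + (-2)·(3328) + (-4)·(-2576) + 0·430 + (-1)·(3957) = 57
Base-3 expansion of each c_i:
  c_1 = 228 = 0·3^0 + 1·3^1 + 1·3^2 + 2·3^3 + 2·3^4
  c_2 = 37 = 1·3^0 + 0·3^1 + 1·3^2 + 1·3^3
  c_3 = 220 = 1·3^0 + 1·3^1 + 0·3^2 + 2·3^3 + 2·3^4
  c_4 = 210 = 0·3^0 + 1·3^1 + 2·3^2 + 1·3^3 + 2·3^4
  c_5 = 57 = 0·3^0 + 1·3^1 + 0·3^2 + 2·3^3
λ_0 = (0, 1, 1, 0, 0)
λ_1 = (1, 0, 1, 1, 1)
λ_2 = (1, 1, 0, 2, 0)
λ_3 = (2, 1, 2, 1, 2)
λ_4 = (2, 0, 2, 2, 0)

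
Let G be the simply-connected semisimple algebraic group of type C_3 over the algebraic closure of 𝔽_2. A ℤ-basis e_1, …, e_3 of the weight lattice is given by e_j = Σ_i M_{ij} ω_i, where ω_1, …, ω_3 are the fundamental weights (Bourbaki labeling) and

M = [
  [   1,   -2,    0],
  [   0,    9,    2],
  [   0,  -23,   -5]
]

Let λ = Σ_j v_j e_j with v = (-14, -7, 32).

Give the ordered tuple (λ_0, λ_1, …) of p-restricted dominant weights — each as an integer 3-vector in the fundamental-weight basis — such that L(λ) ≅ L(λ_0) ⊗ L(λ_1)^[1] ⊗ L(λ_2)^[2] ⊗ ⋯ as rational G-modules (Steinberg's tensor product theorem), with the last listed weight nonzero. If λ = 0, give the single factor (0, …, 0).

((0, 1, 1),)

Compute c_i = Σ_j M_{ij} v_j with v = (-14, -7, 32):
  c_1 = (1)·(-14) + (-2)·(-7) + (0)·(32) = 0
  c_2 = (0)·(-14) + (9)·(-7) + (2)·(32) = 1
  c_3 = (0)·(-14) + (-23)·(-7) + (-5)·(32) = 1
Writing each c_i in base p = 2:
  c_1 = 0
  c_2 = 1 = 1·2^0
  c_3 = 1 = 1·2^0
Factor λ_0 = (0, 1, 1)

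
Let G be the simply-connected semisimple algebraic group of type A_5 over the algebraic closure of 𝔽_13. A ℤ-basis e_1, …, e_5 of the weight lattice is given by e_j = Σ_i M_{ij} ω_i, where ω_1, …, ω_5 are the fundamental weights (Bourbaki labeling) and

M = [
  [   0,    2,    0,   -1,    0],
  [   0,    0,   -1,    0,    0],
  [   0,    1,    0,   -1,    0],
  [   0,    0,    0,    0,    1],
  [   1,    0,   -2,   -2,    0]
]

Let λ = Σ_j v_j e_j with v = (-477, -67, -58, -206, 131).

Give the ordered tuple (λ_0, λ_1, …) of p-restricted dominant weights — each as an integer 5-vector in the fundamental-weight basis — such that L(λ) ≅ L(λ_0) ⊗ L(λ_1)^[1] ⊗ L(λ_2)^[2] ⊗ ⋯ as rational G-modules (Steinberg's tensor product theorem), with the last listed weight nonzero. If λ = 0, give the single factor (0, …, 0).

ω-coordinates c = M·v, v = (-477, -67, -58, -206, 131):
  c_1 = (0)·(-477) + (2)·(-67) + (0)·(-58) + (-1)·(-206) + (0)·(131) = 72
  c_2 = (0)·(-477) + (0)·(-67) + (-1)·(-58) + (0)·(-206) + (0)·(131) = 58
  c_3 = (0)·(-477) + (1)·(-67) + (0)·(-58) + (-1)·(-206) + (0)·(131) = 139
  c_4 = (0)·(-477) + (0)·(-67) + (0)·(-58) + (0)·(-206) + (1)·(131) = 131
  c_5 = (1)·(-477) + (0)·(-67) + (-2)·(-58) + (-2)·(-206) + (0)·(131) = 51
p = 13; digits c_i = Σ_j d_{ij}·13^j, 0 ≤ d_{ij} < 13:
  c_1 = 72 = 7·13^0 + 5·13^1
  c_2 = 58 = 6·13^0 + 4·13^1
  c_3 = 139 = 9·13^0 + 10·13^1
  c_4 = 131 = 1·13^0 + 10·13^1
  c_5 = 51 = 12·13^0 + 3·13^1
λ_0 = (7, 6, 9, 1, 12)
λ_1 = (5, 4, 10, 10, 3)

((7, 6, 9, 1, 12), (5, 4, 10, 10, 3))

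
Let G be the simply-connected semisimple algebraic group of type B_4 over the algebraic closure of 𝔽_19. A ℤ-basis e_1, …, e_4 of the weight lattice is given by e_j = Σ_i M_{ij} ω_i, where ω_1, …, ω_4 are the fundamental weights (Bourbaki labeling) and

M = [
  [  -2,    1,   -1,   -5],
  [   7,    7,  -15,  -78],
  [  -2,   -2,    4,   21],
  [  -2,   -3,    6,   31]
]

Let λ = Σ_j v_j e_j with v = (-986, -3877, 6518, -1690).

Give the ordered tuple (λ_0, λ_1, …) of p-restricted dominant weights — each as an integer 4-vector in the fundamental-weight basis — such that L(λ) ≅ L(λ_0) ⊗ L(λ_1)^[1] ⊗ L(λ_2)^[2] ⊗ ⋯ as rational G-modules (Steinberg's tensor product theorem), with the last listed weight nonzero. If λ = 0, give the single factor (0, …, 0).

((8, 9, 4, 17), (1, 0, 16, 16))

Change of basis e → ω: c = M·v where v = (-986, -3877, 6518, -1690):
  c_1 = (-2)·(-986) + (1)·(-3877) + (-1)·(6518) + (-5)·(-1690) = 27
  c_2 = (7)·(-986) + (7)·(-3877) + (-15)·(6518) + (-78)·(-1690) = 9
  c_3 = (-2)·(-986) + (-2)·(-3877) + 4·6518 + (21)·(-1690) = 308
  c_4 = (-2)·(-986) + (-3)·(-3877) + 6·6518 + (31)·(-1690) = 321
Expand coordinatewise in base 19:
  c_1 = 27 = 8·19^0 + 1·19^1
  c_2 = 9 = 9·19^0
  c_3 = 308 = 4·19^0 + 16·19^1
  c_4 = 321 = 17·19^0 + 16·19^1
p-restricted factor λ_0 = (8, 9, 4, 17)
p-restricted factor λ_1 = (1, 0, 16, 16)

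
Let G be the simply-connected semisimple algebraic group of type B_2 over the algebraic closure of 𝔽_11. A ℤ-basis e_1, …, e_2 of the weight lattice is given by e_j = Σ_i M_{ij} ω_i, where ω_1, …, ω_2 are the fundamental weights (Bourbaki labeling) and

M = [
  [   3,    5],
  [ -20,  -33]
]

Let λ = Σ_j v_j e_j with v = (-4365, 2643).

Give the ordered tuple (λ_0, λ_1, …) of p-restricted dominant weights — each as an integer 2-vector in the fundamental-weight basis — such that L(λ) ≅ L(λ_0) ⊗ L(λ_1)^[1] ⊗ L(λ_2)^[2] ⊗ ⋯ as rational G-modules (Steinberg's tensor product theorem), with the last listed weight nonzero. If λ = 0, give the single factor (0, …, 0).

((10, 4), (10, 7))

ω-coordinates c = M·v, v = (-4365, 2643):
  c_1 = 3*-4365 + 5*2643 = 120
  c_2 = -20*-4365 + -33*2643 = 81
Base-11 expansion of each c_i:
  c_1 = 120 = 10·11^0 + 10·11^1
  c_2 = 81 = 4·11^0 + 7·11^1
p-restricted factor λ_0 = (10, 4)
p-restricted factor λ_1 = (10, 7)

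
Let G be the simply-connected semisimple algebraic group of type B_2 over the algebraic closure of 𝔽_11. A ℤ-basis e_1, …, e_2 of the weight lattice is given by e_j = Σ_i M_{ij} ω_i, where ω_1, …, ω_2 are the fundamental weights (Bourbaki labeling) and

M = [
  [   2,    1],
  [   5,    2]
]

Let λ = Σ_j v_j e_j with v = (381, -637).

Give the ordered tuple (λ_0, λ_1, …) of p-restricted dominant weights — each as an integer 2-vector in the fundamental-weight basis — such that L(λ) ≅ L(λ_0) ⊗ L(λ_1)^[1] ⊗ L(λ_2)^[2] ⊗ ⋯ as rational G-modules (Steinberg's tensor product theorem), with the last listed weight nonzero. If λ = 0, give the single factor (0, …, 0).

Compute c_i = Σ_j M_{ij} v_j with v = (381, -637):
  c_1 = (2)·(381) + (1)·(-637) = 125
  c_2 = (5)·(381) + (2)·(-637) = 631
p = 11; digits c_i = Σ_j d_{ij}·11^j, 0 ≤ d_{ij} < 11:
  c_1 = 125 = 4·11^0 + 0·11^1 + 1·11^2
  c_2 = 631 = 4·11^0 + 2·11^1 + 5·11^2
Factor λ_0 = (4, 4)
Factor λ_1 = (0, 2)
Factor λ_2 = (1, 5)

((4, 4), (0, 2), (1, 5))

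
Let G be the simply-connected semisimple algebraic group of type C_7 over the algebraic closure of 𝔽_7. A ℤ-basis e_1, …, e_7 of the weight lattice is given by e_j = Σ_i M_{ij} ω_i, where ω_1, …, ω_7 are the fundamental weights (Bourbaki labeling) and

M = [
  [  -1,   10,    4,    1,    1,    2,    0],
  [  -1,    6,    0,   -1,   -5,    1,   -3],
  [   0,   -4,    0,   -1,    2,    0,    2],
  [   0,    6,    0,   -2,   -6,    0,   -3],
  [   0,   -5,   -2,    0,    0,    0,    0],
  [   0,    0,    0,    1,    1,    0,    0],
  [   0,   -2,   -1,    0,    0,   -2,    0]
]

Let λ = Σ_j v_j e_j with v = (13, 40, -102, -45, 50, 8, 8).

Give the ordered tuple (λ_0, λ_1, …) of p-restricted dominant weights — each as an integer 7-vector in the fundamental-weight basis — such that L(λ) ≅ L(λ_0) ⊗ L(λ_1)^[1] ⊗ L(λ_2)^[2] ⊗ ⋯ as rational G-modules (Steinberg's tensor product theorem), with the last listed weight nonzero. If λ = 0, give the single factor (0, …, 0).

((0, 6, 1, 6, 4, 5, 6),)

Change of basis e → ω: c = M·v where v = (13, 40, -102, -45, 50, 8, 8):
  c_1 = (-1)·(13) + (10)·(40) + (4)·(-102) + (1)·(-45) + (1)·(50) + (2)·(8) + (0)·(8) = 0
  c_2 = (-1)·(13) + (6)·(40) + (0)·(-102) + (-1)·(-45) + (-5)·(50) + (1)·(8) + (-3)·(8) = 6
  c_3 = (0)·(13) + (-4)·(40) + (0)·(-102) + (-1)·(-45) + (2)·(50) + (0)·(8) + (2)·(8) = 1
  c_4 = (0)·(13) + (6)·(40) + (0)·(-102) + (-2)·(-45) + (-6)·(50) + (0)·(8) + (-3)·(8) = 6
  c_5 = (0)·(13) + (-5)·(40) + (-2)·(-102) + (0)·(-45) + (0)·(50) + (0)·(8) + (0)·(8) = 4
  c_6 = (0)·(13) + (0)·(40) + (0)·(-102) + (1)·(-45) + (1)·(50) + (0)·(8) + (0)·(8) = 5
  c_7 = (0)·(13) + (-2)·(40) + (-1)·(-102) + (0)·(-45) + (0)·(50) + (-2)·(8) + (0)·(8) = 6
Writing each c_i in base p = 7:
  c_1 = 0
  c_2 = 6 = 6·7^0
  c_3 = 1 = 1·7^0
  c_4 = 6 = 6·7^0
  c_5 = 4 = 4·7^0
  c_6 = 5 = 5·7^0
  c_7 = 6 = 6·7^0
λ_0 = (0, 6, 1, 6, 4, 5, 6)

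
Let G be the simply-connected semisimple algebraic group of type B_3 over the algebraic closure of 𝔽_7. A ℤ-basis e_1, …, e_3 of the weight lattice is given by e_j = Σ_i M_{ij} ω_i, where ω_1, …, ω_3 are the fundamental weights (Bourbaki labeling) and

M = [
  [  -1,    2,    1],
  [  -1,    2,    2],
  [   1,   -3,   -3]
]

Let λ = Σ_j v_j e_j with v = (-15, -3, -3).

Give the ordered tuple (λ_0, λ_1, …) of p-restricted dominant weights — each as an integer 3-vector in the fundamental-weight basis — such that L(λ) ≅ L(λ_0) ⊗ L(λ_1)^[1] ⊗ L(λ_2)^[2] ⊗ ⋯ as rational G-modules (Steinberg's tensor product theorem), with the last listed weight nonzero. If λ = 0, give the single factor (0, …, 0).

((6, 3, 3),)

ω-coordinates c = M·v, v = (-15, -3, -3):
  c_1 = -1*-15 + 2*-3 + 1*-3 = 6
  c_2 = -1*-15 + 2*-3 + 2*-3 = 3
  c_3 = 1*-15 + -3*-3 + -3*-3 = 3
Base-7 expansion of each c_i:
  c_1 = 6 = 6·7^0
  c_2 = 3 = 3·7^0
  c_3 = 3 = 3·7^0
p-restricted factor λ_0 = (6, 3, 3)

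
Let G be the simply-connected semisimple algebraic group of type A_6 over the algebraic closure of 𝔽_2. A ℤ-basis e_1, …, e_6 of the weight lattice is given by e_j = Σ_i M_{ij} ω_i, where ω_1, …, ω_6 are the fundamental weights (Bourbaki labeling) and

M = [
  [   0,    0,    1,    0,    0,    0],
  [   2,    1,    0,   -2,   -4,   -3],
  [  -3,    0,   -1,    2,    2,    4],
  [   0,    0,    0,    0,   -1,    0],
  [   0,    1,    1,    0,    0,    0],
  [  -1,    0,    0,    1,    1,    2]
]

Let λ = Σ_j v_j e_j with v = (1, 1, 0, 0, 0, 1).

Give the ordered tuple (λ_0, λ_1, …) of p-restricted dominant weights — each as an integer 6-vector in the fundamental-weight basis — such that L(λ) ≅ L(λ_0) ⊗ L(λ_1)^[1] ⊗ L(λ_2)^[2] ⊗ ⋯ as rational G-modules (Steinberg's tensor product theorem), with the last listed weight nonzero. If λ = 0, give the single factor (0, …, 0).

In the fundamental-weight basis, λ has coordinates c = M·v (v = (1, 1, 0, 0, 0, 1)):
  c_1 = (0)·(1) + (0)·(1) + (1)·(0) + (0)·(0) + (0)·(0) + (0)·(1) = 0
  c_2 = (2)·(1) + (1)·(1) + (0)·(0) + (-2)·(0) + (-4)·(0) + (-3)·(1) = 0
  c_3 = (-3)·(1) + (0)·(1) + (-1)·(0) + (2)·(0) + (2)·(0) + (4)·(1) = 1
  c_4 = (0)·(1) + (0)·(1) + (0)·(0) + (0)·(0) + (-1)·(0) + (0)·(1) = 0
  c_5 = (0)·(1) + (1)·(1) + (1)·(0) + (0)·(0) + (0)·(0) + (0)·(1) = 1
  c_6 = (-1)·(1) + (0)·(1) + (0)·(0) + (1)·(0) + (1)·(0) + (2)·(1) = 1
Expand coordinatewise in base 2:
  c_1 = 0
  c_2 = 0
  c_3 = 1 = 1·2^0
  c_4 = 0
  c_5 = 1 = 1·2^0
  c_6 = 1 = 1·2^0
p-restricted factor λ_0 = (0, 0, 1, 0, 1, 1)

((0, 0, 1, 0, 1, 1),)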